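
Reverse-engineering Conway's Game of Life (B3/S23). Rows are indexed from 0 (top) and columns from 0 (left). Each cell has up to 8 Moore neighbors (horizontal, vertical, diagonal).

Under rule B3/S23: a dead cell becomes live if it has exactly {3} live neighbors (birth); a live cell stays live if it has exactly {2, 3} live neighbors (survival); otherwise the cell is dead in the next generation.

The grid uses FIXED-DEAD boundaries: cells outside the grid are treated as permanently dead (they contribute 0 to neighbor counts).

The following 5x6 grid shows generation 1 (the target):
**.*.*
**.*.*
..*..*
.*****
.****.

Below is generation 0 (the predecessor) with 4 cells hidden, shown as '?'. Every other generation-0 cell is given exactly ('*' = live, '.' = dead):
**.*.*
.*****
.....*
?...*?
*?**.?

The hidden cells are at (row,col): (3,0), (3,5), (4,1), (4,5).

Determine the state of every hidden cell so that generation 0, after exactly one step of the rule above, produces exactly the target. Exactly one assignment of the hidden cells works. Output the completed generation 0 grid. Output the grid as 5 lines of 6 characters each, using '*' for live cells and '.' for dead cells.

Hidden generation-0 cells (in order): (3,0), (3,5), (4,1), (4,5).
A hidden cell only influences target cells in its own 3x3 neighborhood. Try each of the 2^4 = 16 assignments, step the completed generation 0 forward once under B3/S23, and compare with the target:
  (3,0)=. (3,5)=. (4,1)=. (4,5)=. -> step gives (3,1)='.' but target has '*' -> reject
  (3,0)=. (3,5)=. (4,1)=. (4,5)=* -> step gives (3,1)='.' but target has '*' -> reject
  (3,0)=. (3,5)=. (4,1)=* (4,5)=. -> step gives (3,5)='.' but target has '*' -> reject
  (3,0)=. (3,5)=. (4,1)=* (4,5)=* -> step reproduces the target at every cell -> ACCEPT
  (3,0)=. (3,5)=* (4,1)=. (4,5)=. -> step gives (2,5)='.' but target has '*' -> reject
  (3,0)=. (3,5)=* (4,1)=. (4,5)=* -> step gives (2,5)='.' but target has '*' -> reject
  (3,0)=. (3,5)=* (4,1)=* (4,5)=. -> step gives (2,5)='.' but target has '*' -> reject
  (3,0)=. (3,5)=* (4,1)=* (4,5)=* -> step gives (2,5)='.' but target has '*' -> reject
  (3,0)=* (3,5)=. (4,1)=. (4,5)=. -> step gives (2,1)='*' but target has '.' -> reject
  (3,0)=* (3,5)=. (4,1)=. (4,5)=* -> step gives (2,1)='*' but target has '.' -> reject
  (3,0)=* (3,5)=. (4,1)=* (4,5)=. -> step gives (2,1)='*' but target has '.' -> reject
  (3,0)=* (3,5)=. (4,1)=* (4,5)=* -> step gives (2,1)='*' but target has '.' -> reject
  (3,0)=* (3,5)=* (4,1)=. (4,5)=. -> step gives (2,1)='*' but target has '.' -> reject
  (3,0)=* (3,5)=* (4,1)=. (4,5)=* -> step gives (2,1)='*' but target has '.' -> reject
  (3,0)=* (3,5)=* (4,1)=* (4,5)=. -> step gives (2,1)='*' but target has '.' -> reject
  (3,0)=* (3,5)=* (4,1)=* (4,5)=* -> step gives (2,1)='*' but target has '.' -> reject
Unique solution: (3,0)=dead, (3,5)=dead, (4,1)=live, (4,5)=live.
Check: live-neighbor counts of every cell in the completed generation 0:
235352
334353
123453
233333
122231
Applying B3/S23 to generation 0 with these counts gives:
**.*.*
**.*.*
..*..*
.*****
.****.
which matches the target exactly.

Answer: **.*.*
.*****
.....*
....*.
****.*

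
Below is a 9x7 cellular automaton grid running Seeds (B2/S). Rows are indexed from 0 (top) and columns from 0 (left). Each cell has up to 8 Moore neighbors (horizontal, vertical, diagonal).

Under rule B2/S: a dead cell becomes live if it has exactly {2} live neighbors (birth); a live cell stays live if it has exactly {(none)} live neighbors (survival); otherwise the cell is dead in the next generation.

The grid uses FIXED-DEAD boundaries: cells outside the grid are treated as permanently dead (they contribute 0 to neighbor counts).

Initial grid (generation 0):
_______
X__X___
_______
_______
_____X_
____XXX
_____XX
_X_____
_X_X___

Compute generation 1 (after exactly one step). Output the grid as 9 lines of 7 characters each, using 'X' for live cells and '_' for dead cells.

Simulating step by step:
Generation 0 (given above): 11 live cells
Generation 1: 5 live cells
(generation 1 grid is the final answer)

Answer: _______
_______
_______
_______
_______
_______
_______
X___XXX
X______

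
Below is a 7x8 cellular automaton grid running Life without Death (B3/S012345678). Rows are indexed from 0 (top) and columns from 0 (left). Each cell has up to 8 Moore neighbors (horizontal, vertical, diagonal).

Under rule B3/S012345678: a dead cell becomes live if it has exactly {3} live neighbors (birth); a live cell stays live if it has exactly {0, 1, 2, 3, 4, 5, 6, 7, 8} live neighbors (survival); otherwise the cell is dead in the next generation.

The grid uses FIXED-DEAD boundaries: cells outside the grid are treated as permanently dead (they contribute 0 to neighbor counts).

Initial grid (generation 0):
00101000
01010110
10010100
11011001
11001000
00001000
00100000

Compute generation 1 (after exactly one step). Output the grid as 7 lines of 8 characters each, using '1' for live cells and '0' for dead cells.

Simulating step by step:
Generation 0 (given above): 19 live cells
Generation 1: 26 live cells
(generation 1 grid is the final answer)

Answer: 00111100
01010110
10010100
11011101
11101100
01011000
00100000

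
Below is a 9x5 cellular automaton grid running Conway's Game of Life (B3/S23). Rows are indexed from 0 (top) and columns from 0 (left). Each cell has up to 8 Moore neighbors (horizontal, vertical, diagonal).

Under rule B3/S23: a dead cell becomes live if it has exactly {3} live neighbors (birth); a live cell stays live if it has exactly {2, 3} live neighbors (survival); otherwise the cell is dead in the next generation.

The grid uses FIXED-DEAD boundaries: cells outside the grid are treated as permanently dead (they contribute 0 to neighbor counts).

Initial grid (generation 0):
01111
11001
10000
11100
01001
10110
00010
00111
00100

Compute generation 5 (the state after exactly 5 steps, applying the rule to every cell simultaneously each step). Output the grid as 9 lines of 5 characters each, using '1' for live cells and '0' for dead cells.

Simulating step by step:
Generation 0 (given above): 21 live cells
Generation 1: 18 live cells
11111
10001
00100
10100
00000
01111
01000
00101
00100
Generation 2: 18 live cells
11111
10001
00010
01000
00000
01110
01001
01110
00010
Generation 3: 17 live cells
11111
10001
00000
00000
01000
01110
10001
01011
00010
Generation 4: 21 live cells
11111
10101
00000
00000
01000
11110
10001
00111
00111
Generation 5: 17 live cells
(generation 5 grid is the final answer)

Answer: 10101
10101
00000
00000
11000
10110
10001
01100
00101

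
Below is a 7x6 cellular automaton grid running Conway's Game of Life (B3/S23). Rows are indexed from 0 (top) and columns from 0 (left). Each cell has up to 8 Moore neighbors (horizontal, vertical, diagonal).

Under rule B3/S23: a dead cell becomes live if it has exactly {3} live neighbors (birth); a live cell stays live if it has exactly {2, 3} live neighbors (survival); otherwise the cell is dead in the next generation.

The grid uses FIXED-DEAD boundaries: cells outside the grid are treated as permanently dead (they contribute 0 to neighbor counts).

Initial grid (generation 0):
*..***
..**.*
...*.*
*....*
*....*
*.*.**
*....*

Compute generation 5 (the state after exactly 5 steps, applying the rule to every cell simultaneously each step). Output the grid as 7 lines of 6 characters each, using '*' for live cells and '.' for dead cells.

Answer: ..***.
..*..*
....**
......
......
......
......

Derivation:
Simulating step by step:
Generation 0 (given above): 19 live cells
Generation 1: 17 live cells
..**.*
..*..*
..**.*
.....*
*....*
*...**
.*..**
Generation 2: 14 live cells
..***.
.*...*
..**.*
.....*
.....*
**....
....**
Generation 3: 10 live cells
..***.
.*...*
..*..*
.....*
......
....**
......
Generation 4: 9 live cells
..***.
.*...*
....**
......
....**
......
......
Generation 5: 7 live cells
(generation 5 grid is the final answer)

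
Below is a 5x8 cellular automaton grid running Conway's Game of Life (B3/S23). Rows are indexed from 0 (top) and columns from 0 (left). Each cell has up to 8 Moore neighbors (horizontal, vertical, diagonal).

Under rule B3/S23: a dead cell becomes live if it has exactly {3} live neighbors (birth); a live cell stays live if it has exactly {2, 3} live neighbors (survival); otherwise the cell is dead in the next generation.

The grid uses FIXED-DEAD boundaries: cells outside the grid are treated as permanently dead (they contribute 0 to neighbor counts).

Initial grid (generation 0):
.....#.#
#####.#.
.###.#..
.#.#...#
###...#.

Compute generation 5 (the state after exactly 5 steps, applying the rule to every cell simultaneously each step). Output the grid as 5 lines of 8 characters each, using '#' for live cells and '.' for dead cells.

Answer: .....##.
.....##.
...#####
....###.
....###.

Derivation:
Simulating step by step:
Generation 0 (given above): 19 live cells
Generation 1: 16 live cells
.######.
#.....#.
.....##.
...##.#.
###.....
Generation 2: 21 live cells
.######.
.###...#
....#.##
.####.#.
.###....
Generation 3: 15 live cells
.#..###.
.#.....#
....#.##
.#..#.##
.#..#...
Generation 4: 9 live cells
.....##.
....#..#
........
...##.##
.....#..
Generation 5: 15 live cells
(generation 5 grid is the final answer)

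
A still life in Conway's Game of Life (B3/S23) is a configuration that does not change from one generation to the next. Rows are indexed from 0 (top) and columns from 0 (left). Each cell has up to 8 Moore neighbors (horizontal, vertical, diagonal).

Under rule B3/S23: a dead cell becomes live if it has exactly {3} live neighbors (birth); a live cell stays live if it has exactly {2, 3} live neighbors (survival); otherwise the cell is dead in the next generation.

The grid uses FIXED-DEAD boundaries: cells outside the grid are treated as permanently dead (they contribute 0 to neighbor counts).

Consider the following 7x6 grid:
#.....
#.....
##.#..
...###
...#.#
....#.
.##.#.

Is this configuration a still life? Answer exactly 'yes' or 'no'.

Answer: no

Derivation:
Compute generation 1 and compare to generation 0 (given above):
Generation 1:
......
#.....
####..
...#.#
...#.#
..#.##
...#..
Cell (0,0) differs: gen0=1 vs gen1=0 -> NOT a still life.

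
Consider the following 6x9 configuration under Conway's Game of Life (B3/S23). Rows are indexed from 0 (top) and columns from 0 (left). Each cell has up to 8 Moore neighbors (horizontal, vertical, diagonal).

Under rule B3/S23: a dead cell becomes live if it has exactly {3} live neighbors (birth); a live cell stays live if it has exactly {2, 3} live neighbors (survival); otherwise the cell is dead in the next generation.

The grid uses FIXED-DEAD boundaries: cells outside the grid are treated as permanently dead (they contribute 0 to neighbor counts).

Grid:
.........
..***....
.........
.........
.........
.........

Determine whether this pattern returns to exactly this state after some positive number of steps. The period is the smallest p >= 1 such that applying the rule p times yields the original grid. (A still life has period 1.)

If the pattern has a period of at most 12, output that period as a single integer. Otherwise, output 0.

Simulating and comparing each generation to the original:
Gen 0 (original, given above): 3 live cells
Gen 1: 3 live cells, differs from original
Gen 2: 3 live cells, MATCHES original -> period = 2

Answer: 2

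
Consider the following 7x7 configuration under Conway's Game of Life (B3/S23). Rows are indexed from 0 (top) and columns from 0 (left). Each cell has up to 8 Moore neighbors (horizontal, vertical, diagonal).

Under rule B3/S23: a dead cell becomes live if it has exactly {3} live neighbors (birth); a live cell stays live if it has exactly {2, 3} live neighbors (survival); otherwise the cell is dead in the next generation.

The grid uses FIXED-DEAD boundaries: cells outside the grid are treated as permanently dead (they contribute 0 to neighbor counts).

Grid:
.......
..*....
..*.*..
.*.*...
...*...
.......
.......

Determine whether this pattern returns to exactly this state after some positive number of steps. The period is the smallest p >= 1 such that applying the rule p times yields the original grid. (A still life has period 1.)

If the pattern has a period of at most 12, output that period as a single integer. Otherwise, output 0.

Answer: 2

Derivation:
Simulating and comparing each generation to the original:
Gen 0 (original, given above): 6 live cells
Gen 1: 6 live cells, differs from original
Gen 2: 6 live cells, MATCHES original -> period = 2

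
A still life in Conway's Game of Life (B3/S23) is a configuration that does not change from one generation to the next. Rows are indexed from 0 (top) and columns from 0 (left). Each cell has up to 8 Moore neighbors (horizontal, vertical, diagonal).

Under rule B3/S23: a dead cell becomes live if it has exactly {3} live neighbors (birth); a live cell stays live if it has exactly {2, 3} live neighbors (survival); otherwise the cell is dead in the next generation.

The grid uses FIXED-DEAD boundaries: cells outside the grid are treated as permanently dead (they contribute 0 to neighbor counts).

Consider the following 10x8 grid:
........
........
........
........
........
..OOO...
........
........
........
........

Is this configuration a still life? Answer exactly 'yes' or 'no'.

Answer: no

Derivation:
Compute generation 1 and compare to generation 0 (given above):
Generation 1:
........
........
........
........
...O....
...O....
...O....
........
........
........
Cell (4,3) differs: gen0=0 vs gen1=1 -> NOT a still life.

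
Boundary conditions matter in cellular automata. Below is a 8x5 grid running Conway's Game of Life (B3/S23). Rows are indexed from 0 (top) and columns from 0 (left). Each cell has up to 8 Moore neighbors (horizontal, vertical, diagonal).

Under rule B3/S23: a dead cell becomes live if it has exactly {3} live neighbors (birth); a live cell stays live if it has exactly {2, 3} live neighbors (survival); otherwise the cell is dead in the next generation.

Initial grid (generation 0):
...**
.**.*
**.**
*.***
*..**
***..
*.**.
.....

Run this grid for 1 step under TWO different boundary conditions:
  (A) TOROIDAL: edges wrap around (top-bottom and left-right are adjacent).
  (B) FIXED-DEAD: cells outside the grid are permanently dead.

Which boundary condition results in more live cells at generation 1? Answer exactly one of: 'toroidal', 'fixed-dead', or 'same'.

Answer: fixed-dead

Derivation:
Under TOROIDAL boundary, generation 1:
*.***
.*...
.....
.....
.....
.....
*.***
..*..
Population = 10

Under FIXED-DEAD boundary, generation 1:
..***
**...
*....
*....
*...*
*...*
*.**.
.....
Population = 14

Comparison: toroidal=10, fixed-dead=14 -> fixed-dead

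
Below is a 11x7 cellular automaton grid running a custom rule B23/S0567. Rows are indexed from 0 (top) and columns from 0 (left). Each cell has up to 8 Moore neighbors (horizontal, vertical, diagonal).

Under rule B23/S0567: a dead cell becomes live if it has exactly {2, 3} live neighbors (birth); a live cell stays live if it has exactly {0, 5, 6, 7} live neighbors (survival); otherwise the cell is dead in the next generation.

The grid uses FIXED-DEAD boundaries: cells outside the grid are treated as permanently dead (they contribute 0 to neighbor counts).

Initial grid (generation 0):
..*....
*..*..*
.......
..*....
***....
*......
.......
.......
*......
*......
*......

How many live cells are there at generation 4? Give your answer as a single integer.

Answer: 32

Derivation:
Simulating step by step:
Generation 0 (given above): 12 live cells
Generation 1: 16 live cells
.*.*...
***...*
.***...
*..*...
...*...
..*....
.......
.......
.*.....
.*.....
.*.....
Generation 2: 20 live cells
*......
.**.*.*
.**.*..
.*..*..
.**.*..
...*...
.......
.......
*.*....
*.*....
*.*....
Generation 3: 19 live cells
.***.*.
*....**
*......
*....*.
*....*.
.**.*..
.......
.*.....
...*...
...*...
...*...
Generation 4: 32 live cells
*...*.*
..***..
.*..***
.*..*.*
..***.*
*..*.*.
****...
.**....
..*.*..
..*.*..
..*.*..
Population at generation 4: 32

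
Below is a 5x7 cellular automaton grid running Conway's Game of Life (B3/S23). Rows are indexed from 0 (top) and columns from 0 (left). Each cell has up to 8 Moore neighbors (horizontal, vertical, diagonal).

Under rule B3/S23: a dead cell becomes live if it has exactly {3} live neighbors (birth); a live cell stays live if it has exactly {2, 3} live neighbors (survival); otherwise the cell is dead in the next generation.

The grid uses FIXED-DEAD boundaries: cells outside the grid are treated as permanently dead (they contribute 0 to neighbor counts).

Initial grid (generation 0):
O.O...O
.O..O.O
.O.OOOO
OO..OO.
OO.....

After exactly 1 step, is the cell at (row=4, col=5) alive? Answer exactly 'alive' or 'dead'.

Answer: dead

Derivation:
Simulating step by step:
Generation 0 (given above): 17 live cells
Generation 1: 13 live cells
.O...O.
OO..O.O
.O.O..O
...O..O
OO.....

Cell (4,5) at generation 1: 0 -> dead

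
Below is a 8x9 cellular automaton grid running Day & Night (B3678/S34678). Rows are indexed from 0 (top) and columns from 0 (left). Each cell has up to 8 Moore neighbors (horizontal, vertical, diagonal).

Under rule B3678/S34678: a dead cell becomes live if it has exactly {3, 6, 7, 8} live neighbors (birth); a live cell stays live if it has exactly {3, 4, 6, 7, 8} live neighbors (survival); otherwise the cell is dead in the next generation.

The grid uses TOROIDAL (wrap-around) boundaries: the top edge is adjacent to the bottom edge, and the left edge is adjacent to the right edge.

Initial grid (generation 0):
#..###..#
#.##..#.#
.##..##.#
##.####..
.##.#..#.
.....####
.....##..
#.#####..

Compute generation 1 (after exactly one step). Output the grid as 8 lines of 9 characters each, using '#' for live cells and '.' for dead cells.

Simulating step by step:
Generation 0 (given above): 37 live cells
Generation 1: 37 live cells
(generation 1 grid is the final answer)

Answer: #..##...#
..##..#.#
#.....#.#
#.###.#.#
.##.####.
....##.#.
...#.##.#
.#.######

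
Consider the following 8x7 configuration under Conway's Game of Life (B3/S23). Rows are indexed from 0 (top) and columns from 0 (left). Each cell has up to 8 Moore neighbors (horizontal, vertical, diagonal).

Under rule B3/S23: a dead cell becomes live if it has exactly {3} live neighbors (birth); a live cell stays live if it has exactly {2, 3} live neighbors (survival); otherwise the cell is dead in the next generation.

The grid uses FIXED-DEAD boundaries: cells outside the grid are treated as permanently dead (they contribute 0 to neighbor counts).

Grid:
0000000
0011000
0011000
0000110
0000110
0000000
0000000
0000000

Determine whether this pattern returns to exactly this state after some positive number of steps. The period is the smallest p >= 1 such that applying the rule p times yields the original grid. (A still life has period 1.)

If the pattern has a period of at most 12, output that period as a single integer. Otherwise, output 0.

Answer: 2

Derivation:
Simulating and comparing each generation to the original:
Gen 0 (original, given above): 8 live cells
Gen 1: 6 live cells, differs from original
Gen 2: 8 live cells, MATCHES original -> period = 2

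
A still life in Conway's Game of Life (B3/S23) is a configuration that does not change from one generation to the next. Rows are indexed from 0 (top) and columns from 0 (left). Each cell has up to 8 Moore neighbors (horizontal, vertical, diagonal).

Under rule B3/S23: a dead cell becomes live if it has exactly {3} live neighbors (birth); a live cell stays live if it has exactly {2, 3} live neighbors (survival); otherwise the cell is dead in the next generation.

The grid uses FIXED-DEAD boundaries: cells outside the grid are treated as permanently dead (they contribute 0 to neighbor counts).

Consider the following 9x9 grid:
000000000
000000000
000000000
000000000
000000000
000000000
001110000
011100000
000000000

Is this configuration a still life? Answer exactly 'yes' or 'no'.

Compute generation 1 and compare to generation 0 (given above):
Generation 1:
000000000
000000000
000000000
000000000
000000000
000100000
010010000
010010000
001000000
Cell (5,3) differs: gen0=0 vs gen1=1 -> NOT a still life.

Answer: no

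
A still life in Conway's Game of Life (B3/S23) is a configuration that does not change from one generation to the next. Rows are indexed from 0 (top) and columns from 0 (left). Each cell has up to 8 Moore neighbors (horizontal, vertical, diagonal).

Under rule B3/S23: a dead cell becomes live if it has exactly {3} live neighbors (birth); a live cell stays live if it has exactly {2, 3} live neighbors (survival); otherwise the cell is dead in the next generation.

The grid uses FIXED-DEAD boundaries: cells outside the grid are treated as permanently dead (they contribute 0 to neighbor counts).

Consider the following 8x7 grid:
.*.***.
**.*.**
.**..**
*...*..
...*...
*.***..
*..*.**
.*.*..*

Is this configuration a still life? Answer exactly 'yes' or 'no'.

Answer: no

Derivation:
Compute generation 1 and compare to generation 0 (given above):
Generation 1:
**.*.**
*..*...
..**..*
.*****.
.**....
.**..*.
*....**
..*.***
Cell (0,0) differs: gen0=0 vs gen1=1 -> NOT a still life.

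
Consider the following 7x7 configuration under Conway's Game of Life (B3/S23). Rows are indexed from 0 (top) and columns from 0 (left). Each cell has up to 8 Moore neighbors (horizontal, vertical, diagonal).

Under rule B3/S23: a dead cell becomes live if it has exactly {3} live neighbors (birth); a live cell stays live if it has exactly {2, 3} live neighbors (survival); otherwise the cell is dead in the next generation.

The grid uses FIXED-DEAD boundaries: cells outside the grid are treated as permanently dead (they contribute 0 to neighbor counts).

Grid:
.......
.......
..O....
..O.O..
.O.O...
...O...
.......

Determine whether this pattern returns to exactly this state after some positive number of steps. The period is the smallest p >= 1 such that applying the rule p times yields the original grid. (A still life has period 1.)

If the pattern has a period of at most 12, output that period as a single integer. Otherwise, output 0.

Answer: 2

Derivation:
Simulating and comparing each generation to the original:
Gen 0 (original, given above): 6 live cells
Gen 1: 6 live cells, differs from original
Gen 2: 6 live cells, MATCHES original -> period = 2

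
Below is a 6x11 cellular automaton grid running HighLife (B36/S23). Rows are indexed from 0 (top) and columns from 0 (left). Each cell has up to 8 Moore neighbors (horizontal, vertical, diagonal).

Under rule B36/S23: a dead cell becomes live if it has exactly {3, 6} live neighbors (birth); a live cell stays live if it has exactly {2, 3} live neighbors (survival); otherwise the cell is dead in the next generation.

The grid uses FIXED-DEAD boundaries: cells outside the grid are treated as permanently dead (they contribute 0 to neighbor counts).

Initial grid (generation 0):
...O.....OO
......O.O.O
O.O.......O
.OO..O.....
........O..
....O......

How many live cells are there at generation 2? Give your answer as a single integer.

Simulating step by step:
Generation 0 (given above): 14 live cells
Generation 1: 7 live cells
.........OO
..........O
..O......O.
.OO........
...........
...........
Generation 2: 7 live cells
.........OO
..........O
.OO........
.OO........
...........
...........
Population at generation 2: 7

Answer: 7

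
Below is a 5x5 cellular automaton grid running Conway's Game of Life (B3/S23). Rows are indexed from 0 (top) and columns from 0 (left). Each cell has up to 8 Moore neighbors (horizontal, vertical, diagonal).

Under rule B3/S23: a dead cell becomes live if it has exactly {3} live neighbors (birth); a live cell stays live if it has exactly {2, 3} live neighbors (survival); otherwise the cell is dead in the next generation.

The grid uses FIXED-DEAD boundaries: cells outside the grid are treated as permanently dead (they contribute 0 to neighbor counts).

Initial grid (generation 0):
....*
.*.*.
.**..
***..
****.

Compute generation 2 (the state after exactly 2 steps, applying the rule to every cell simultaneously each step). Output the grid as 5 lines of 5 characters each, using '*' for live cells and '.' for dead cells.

Simulating step by step:
Generation 0 (given above): 12 live cells
Generation 1: 5 live cells
.....
.*.*.
...*.
.....
*..*.
Generation 2: 2 live cells
(generation 2 grid is the final answer)

Answer: .....
..*..
..*..
.....
.....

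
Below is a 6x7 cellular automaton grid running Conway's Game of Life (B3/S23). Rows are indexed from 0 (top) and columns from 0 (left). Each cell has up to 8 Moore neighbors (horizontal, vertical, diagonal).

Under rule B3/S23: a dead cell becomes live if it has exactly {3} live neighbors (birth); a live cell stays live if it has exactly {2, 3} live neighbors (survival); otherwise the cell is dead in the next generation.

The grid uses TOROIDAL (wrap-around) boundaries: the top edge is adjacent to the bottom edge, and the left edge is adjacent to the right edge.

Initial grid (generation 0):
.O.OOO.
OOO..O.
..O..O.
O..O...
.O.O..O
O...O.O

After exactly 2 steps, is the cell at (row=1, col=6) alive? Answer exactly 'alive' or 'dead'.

Answer: alive

Derivation:
Simulating step by step:
Generation 0 (given above): 18 live cells
Generation 1: 20 live cells
...O...
O....O.
O.OOO..
OO.OO.O
.OOOOOO
.O....O
Generation 2: 8 live cells
O.....O
.OO...O
..O....
.......
.......
.O....O

Cell (1,6) at generation 2: 1 -> alive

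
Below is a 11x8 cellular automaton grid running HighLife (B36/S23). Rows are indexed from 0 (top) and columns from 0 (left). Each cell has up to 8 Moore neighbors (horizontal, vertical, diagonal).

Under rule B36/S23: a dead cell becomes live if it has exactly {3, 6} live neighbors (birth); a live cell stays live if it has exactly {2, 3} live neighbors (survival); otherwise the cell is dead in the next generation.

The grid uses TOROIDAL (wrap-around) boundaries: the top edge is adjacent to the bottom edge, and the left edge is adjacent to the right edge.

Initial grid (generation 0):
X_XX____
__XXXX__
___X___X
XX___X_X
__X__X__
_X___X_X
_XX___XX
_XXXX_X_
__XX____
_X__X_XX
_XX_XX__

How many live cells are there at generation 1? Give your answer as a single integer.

Simulating step by step:
Generation 0 (given above): 37 live cells
Generation 1: 36 live cells
____X___
_X______
_X_X_X_X
XXX_X__X
__X_XX_X
_X___X_X
____X__X
X___XXXX
X_____XX
XX__X_X_
____XXXX
Population at generation 1: 36

Answer: 36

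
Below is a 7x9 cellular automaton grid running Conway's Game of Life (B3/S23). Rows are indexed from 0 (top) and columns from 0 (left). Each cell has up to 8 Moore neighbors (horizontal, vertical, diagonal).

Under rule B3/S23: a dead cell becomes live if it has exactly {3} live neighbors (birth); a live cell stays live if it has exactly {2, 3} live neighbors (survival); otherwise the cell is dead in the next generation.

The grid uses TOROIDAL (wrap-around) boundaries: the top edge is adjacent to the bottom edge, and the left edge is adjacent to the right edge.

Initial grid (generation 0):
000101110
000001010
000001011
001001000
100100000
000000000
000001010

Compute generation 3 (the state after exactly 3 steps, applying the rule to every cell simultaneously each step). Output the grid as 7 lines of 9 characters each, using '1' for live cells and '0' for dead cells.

Simulating step by step:
Generation 0 (given above): 15 live cells
Generation 1: 14 live cells
000001011
000001000
000011011
000010101
000000000
000000000
000011010
Generation 2: 14 live cells
000001011
000001000
000010011
000010101
000000000
000000000
000011011
Generation 3: 15 live cells
(generation 3 grid is the final answer)

Answer: 000001011
000011000
000010111
000001001
000000000
000000000
000011011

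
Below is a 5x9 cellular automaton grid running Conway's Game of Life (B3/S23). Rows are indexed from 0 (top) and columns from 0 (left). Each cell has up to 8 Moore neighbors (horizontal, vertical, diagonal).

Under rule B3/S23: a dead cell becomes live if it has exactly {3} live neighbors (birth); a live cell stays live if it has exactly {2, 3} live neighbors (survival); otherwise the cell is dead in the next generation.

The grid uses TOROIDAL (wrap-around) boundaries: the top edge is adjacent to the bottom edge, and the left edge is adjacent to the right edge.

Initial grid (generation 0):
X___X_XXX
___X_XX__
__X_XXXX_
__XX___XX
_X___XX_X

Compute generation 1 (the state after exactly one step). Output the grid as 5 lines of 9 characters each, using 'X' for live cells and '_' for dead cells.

Answer: X___X___X
___X_____
__X_____X
XXXX____X
_XXXXX___

Derivation:
Simulating step by step:
Generation 0 (given above): 21 live cells
Generation 1: 16 live cells
(generation 1 grid is the final answer)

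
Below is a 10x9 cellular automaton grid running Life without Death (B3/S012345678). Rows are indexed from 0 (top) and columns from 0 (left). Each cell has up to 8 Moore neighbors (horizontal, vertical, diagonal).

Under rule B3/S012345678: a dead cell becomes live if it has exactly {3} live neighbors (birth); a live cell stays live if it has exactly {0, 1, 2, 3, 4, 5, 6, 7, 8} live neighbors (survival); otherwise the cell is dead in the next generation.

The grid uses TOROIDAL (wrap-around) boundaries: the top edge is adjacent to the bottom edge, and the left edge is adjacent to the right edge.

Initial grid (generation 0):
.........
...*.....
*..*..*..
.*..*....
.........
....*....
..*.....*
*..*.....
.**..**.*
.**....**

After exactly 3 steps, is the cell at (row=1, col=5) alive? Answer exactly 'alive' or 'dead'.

Answer: dead

Derivation:
Simulating step by step:
Generation 0 (given above): 20 live cells
Generation 1: 28 live cells
..*......
...*.....
*.***.*..
.*..*....
.........
....*....
..**....*
*..*...**
.***.**.*
.**...***
Generation 2: 44 live cells
.***...*.
.*.**....
*******..
.**.**...
.........
...**....
*.***..**
*..*..***
.******.*
.**..****
Generation 3: 56 live cells
.***.*.**
.*.**.*..
*******..
***.***..
..*..*...
..***...*
*********
*..*..***
.******.*
.**..****

Cell (1,5) at generation 3: 0 -> dead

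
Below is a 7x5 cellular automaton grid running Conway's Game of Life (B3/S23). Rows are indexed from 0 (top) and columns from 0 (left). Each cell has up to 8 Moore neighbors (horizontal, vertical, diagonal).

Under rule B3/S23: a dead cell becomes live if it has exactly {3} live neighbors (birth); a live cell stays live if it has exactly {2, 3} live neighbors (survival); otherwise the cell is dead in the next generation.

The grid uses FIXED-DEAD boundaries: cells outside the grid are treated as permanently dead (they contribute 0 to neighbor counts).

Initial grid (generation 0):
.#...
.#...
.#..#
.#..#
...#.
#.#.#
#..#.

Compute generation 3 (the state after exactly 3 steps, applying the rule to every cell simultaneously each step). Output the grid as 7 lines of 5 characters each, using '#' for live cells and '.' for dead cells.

Answer: .#...
#....
#....
.....
.....
.....
.....

Derivation:
Simulating step by step:
Generation 0 (given above): 12 live cells
Generation 1: 18 live cells
.....
###..
###..
..###
.####
.##.#
.#.#.
Generation 2: 10 live cells
.#...
#.#..
#....
#...#
.....
#...#
.#.#.
Generation 3: 3 live cells
(generation 3 grid is the final answer)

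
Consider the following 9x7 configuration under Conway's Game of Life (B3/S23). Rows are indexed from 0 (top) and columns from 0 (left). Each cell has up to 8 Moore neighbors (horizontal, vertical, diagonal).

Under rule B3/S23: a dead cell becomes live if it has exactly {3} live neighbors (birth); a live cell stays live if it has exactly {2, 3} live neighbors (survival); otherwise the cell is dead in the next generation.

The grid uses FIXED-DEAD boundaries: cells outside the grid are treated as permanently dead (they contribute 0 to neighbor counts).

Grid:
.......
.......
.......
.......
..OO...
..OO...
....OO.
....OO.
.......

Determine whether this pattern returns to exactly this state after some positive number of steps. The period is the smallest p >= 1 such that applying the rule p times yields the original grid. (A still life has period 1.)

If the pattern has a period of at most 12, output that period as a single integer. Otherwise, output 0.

Simulating and comparing each generation to the original:
Gen 0 (original, given above): 8 live cells
Gen 1: 6 live cells, differs from original
Gen 2: 8 live cells, MATCHES original -> period = 2

Answer: 2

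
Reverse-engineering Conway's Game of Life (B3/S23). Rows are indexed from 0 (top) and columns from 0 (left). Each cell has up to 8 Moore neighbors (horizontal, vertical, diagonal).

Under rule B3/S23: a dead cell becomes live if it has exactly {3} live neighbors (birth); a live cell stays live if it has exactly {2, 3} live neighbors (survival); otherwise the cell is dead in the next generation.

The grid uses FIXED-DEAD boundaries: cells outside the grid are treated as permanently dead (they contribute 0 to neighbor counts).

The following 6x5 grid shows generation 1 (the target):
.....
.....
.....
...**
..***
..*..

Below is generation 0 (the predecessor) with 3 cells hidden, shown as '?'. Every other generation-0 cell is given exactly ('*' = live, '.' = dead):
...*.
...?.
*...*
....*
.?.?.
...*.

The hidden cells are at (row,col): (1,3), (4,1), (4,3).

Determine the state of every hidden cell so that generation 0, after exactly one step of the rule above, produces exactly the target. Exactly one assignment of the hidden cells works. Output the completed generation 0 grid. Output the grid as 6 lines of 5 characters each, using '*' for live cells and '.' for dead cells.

Answer: ...*.
.....
*...*
....*
.*.*.
...*.

Derivation:
Hidden generation-0 cells (in order): (1,3), (4,1), (4,3).
A hidden cell only influences target cells in its own 3x3 neighborhood. Try each of the 2^3 = 8 assignments, step the completed generation 0 forward once under B3/S23, and compare with the target:
  (1,3)=. (4,1)=. (4,3)=. -> step gives (3,3)='.' but target has '*' -> reject
  (1,3)=. (4,1)=. (4,3)=* -> step gives (4,2)='.' but target has '*' -> reject
  (1,3)=. (4,1)=* (4,3)=. -> step gives (3,3)='.' but target has '*' -> reject
  (1,3)=. (4,1)=* (4,3)=* -> step reproduces the target at every cell -> ACCEPT
  (1,3)=* (4,1)=. (4,3)=. -> step gives (1,3)='*' but target has '.' -> reject
  (1,3)=* (4,1)=. (4,3)=* -> step gives (1,3)='*' but target has '.' -> reject
  (1,3)=* (4,1)=* (4,3)=. -> step gives (1,3)='*' but target has '.' -> reject
  (1,3)=* (4,1)=* (4,3)=* -> step gives (1,3)='*' but target has '.' -> reject
Unique solution: (1,3)=dead, (4,1)=live, (4,3)=live.
Check: live-neighbor counts of every cell in the completed generation 0:
00101
11122
01021
22232
10323
11312
Applying B3/S23 to generation 0 with these counts gives:
.....
.....
.....
...**
..***
..*..
which matches the target exactly.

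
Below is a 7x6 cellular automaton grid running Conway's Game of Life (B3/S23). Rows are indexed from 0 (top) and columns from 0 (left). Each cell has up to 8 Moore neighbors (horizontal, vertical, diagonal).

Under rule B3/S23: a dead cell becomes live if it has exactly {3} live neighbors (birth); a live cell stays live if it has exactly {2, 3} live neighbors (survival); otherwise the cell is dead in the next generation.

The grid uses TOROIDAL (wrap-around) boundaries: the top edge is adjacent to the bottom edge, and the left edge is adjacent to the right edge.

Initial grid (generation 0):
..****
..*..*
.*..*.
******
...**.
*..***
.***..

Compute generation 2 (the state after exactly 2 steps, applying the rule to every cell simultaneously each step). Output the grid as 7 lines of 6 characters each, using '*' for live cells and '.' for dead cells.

Simulating step by step:
Generation 0 (given above): 23 live cells
Generation 1: 12 live cells
*....*
***..*
......
**....
......
**...*
.*....
Generation 2: 10 live cells
(generation 2 grid is the final answer)

Answer: ..*..*
.*...*
..*..*
......
.....*
**....
.*....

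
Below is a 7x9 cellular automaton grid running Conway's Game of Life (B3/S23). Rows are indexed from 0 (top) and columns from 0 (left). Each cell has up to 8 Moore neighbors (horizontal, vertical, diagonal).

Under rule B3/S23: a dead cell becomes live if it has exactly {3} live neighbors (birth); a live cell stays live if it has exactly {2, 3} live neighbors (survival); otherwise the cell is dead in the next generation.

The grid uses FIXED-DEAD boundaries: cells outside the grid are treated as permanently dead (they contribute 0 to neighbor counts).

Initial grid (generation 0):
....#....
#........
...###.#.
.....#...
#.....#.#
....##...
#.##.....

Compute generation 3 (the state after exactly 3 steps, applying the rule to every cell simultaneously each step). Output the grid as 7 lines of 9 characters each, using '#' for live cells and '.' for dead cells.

Answer: .........
.........
......#..
.........
.........
..#.#....
..##.....

Derivation:
Simulating step by step:
Generation 0 (given above): 15 live cells
Generation 1: 15 live cells
.........
...#.#...
....###..
.....#.#.
....#.#..
.#.###...
...##....
Generation 2: 9 live cells
.........
.....##..
.........
.......#.
...#..#..
..#......
..##.#...
Generation 3: 5 live cells
(generation 3 grid is the final answer)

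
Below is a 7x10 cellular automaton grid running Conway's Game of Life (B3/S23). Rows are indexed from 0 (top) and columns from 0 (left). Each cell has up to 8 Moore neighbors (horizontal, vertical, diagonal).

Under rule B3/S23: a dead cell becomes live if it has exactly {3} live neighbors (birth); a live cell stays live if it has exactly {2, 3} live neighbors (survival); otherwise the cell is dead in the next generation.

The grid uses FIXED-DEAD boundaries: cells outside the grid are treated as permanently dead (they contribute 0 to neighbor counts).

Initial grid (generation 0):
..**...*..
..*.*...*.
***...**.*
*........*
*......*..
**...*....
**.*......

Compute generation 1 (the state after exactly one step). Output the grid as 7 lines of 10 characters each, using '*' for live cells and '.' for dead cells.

Answer: ..**......
......*.*.
*.**...*.*
*.....**..
*.........
..*.......
***.......

Derivation:
Simulating step by step:
Generation 0 (given above): 22 live cells
Generation 1: 17 live cells
(generation 1 grid is the final answer)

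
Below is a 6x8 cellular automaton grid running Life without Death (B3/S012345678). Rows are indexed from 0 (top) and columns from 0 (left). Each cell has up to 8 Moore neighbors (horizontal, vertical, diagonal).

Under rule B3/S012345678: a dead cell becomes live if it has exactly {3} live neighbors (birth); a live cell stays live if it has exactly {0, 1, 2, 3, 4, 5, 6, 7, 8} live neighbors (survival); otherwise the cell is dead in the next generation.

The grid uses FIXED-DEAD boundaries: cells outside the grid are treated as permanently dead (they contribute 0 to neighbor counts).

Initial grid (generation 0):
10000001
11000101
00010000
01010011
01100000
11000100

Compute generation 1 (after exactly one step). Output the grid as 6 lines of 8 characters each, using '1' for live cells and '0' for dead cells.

Answer: 11000011
11000111
11011001
01010011
01100010
11100100

Derivation:
Simulating step by step:
Generation 0 (given above): 16 live cells
Generation 1: 25 live cells
(generation 1 grid is the final answer)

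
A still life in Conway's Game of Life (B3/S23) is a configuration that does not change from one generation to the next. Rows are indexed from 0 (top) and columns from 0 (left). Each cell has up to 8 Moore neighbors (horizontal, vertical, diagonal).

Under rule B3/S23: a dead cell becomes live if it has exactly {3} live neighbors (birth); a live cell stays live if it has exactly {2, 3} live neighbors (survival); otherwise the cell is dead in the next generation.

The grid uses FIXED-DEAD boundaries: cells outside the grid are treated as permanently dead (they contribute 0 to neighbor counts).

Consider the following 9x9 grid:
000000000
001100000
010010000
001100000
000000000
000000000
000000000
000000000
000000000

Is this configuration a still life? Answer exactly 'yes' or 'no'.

Answer: yes

Derivation:
Compute generation 1 and compare to generation 0 (given above):
Generation 1:
000000000
001100000
010010000
001100000
000000000
000000000
000000000
000000000
000000000
The grids are IDENTICAL -> still life.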